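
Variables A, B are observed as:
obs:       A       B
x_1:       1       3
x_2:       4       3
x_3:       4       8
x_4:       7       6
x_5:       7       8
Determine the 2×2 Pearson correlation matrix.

Step 1 — column means:
  mean(A) = (1 + 4 + 4 + 7 + 7) / 5 = 23/5 = 4.6
  mean(B) = (3 + 3 + 8 + 6 + 8) / 5 = 28/5 = 5.6

Step 2 — sample variances and covariances s[i,j] = (1/(n-1)) · Σ_k (x_{k,i} - mean_i) · (x_{k,j} - mean_j), with n-1 = 4:
  s[A,A] = ((-3.6)·(-3.6) + (-0.6)·(-0.6) + (-0.6)·(-0.6) + (2.4)·(2.4) + (2.4)·(2.4)) / 4 = 25.2/4 = 6.3
  s[A,B] = ((-3.6)·(-2.6) + (-0.6)·(-2.6) + (-0.6)·(2.4) + (2.4)·(0.4) + (2.4)·(2.4)) / 4 = 16.2/4 = 4.05
  s[B,B] = ((-2.6)·(-2.6) + (-2.6)·(-2.6) + (2.4)·(2.4) + (0.4)·(0.4) + (2.4)·(2.4)) / 4 = 25.2/4 = 6.3
  Sample standard deviations s_i = √(s[i,i]):
  s(A) = √(6.3) = 2.51
  s(B) = √(6.3) = 2.51

Step 3 — r_{ij} = s_{ij} / (s_i · s_j):
  r[A,A] = 1 (diagonal).
  r[A,B] = 4.05 / (2.51 · 2.51) = 4.05 / 6.3 = 0.6429
  r[B,B] = 1 (diagonal).

R is symmetric with unit diagonal. Assembling:

R = [[1, 0.6429],
 [0.6429, 1]]


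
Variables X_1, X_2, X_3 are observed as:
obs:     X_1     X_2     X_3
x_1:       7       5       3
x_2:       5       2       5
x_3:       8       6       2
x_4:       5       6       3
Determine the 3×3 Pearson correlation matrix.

Step 1 — column means:
  mean(X_1) = (7 + 5 + 8 + 5) / 4 = 25/4 = 6.25
  mean(X_2) = (5 + 2 + 6 + 6) / 4 = 19/4 = 4.75
  mean(X_3) = (3 + 5 + 2 + 3) / 4 = 13/4 = 3.25

Step 2 — sample variances and covariances s[i,j] = (1/(n-1)) · Σ_k (x_{k,i} - mean_i) · (x_{k,j} - mean_j), with n-1 = 3:
  s[X_1,X_1] = ((0.75)·(0.75) + (-1.25)·(-1.25) + (1.75)·(1.75) + (-1.25)·(-1.25)) / 3 = 6.75/3 = 2.25
  s[X_1,X_2] = ((0.75)·(0.25) + (-1.25)·(-2.75) + (1.75)·(1.25) + (-1.25)·(1.25)) / 3 = 4.25/3 = 1.4167
  s[X_1,X_3] = ((0.75)·(-0.25) + (-1.25)·(1.75) + (1.75)·(-1.25) + (-1.25)·(-0.25)) / 3 = -4.25/3 = -1.4167
  s[X_2,X_2] = ((0.25)·(0.25) + (-2.75)·(-2.75) + (1.25)·(1.25) + (1.25)·(1.25)) / 3 = 10.75/3 = 3.5833
  s[X_2,X_3] = ((0.25)·(-0.25) + (-2.75)·(1.75) + (1.25)·(-1.25) + (1.25)·(-0.25)) / 3 = -6.75/3 = -2.25
  s[X_3,X_3] = ((-0.25)·(-0.25) + (1.75)·(1.75) + (-1.25)·(-1.25) + (-0.25)·(-0.25)) / 3 = 4.75/3 = 1.5833
  Sample standard deviations s_i = √(s[i,i]):
  s(X_1) = √(2.25) = 1.5
  s(X_2) = √(3.5833) = 1.893
  s(X_3) = √(1.5833) = 1.2583

Step 3 — r_{ij} = s_{ij} / (s_i · s_j):
  r[X_1,X_1] = 1 (diagonal).
  r[X_1,X_2] = 1.4167 / (1.5 · 1.893) = 1.4167 / 2.8395 = 0.4989
  r[X_1,X_3] = -1.4167 / (1.5 · 1.2583) = -1.4167 / 1.8875 = -0.7506
  r[X_2,X_2] = 1 (diagonal).
  r[X_2,X_3] = -2.25 / (1.893 · 1.2583) = -2.25 / 2.3819 = -0.9446
  r[X_3,X_3] = 1 (diagonal).

R is symmetric with unit diagonal. Assembling:

R = [[1, 0.4989, -0.7506],
 [0.4989, 1, -0.9446],
 [-0.7506, -0.9446, 1]]


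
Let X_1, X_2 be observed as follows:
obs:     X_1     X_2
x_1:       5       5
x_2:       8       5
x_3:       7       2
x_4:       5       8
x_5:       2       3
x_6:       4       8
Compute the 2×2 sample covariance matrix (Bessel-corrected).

Step 1 — column means:
  mean(X_1) = (5 + 8 + 7 + 5 + 2 + 4) / 6 = 31/6 = 5.1667
  mean(X_2) = (5 + 5 + 2 + 8 + 3 + 8) / 6 = 31/6 = 5.1667

Step 2 — sample covariance S[i,j] = (1/(n-1)) · Σ_k (x_{k,i} - mean_i) · (x_{k,j} - mean_j), with n-1 = 5.
  S[X_1,X_1] = ((-0.1667)·(-0.1667) + (2.8333)·(2.8333) + (1.8333)·(1.8333) + (-0.1667)·(-0.1667) + (-3.1667)·(-3.1667) + (-1.1667)·(-1.1667)) / 5 = 22.8333/5 = 4.5667
  S[X_1,X_2] = ((-0.1667)·(-0.1667) + (2.8333)·(-0.1667) + (1.8333)·(-3.1667) + (-0.1667)·(2.8333) + (-3.1667)·(-2.1667) + (-1.1667)·(2.8333)) / 5 = -3.1667/5 = -0.6333
  S[X_2,X_2] = ((-0.1667)·(-0.1667) + (-0.1667)·(-0.1667) + (-3.1667)·(-3.1667) + (2.8333)·(2.8333) + (-2.1667)·(-2.1667) + (2.8333)·(2.8333)) / 5 = 30.8333/5 = 6.1667

S is symmetric (S[j,i] = S[i,j]). Assembling:

S = [[4.5667, -0.6333],
 [-0.6333, 6.1667]]


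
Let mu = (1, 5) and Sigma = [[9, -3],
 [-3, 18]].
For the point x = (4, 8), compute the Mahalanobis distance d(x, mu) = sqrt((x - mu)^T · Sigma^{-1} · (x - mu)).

Step 1 — centre the observation: (x - mu) = (3, 3).

Step 2 — invert Sigma. det(Sigma) = 9·18 - (-3)² = 153.
  Sigma^{-1} = (1/det) · [[d, -b], [-b, a]] = [[0.1176, 0.0196],
 [0.0196, 0.0588]].

Step 3 — form the quadratic (x - mu)^T · Sigma^{-1} · (x - mu):
  Sigma^{-1} · (x - mu) = (0.4118, 0.2353).
  (x - mu)^T · [Sigma^{-1} · (x - mu)] = (3)·(0.4118) + (3)·(0.2353) = 1.9412.

Step 4 — take square root: d = √(1.9412) ≈ 1.3933.

d(x, mu) = √(1.9412) ≈ 1.3933


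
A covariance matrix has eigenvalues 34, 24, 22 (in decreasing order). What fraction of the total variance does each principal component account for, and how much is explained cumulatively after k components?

Step 1 — total variance = trace(Sigma) = Σ λ_i = 34 + 24 + 22 = 80.

Step 2 — fraction explained by component i = λ_i / Σ λ:
  PC1: 34/80 = 0.425
  PC2: 24/80 = 0.3
  PC3: 22/80 = 0.275

Step 3 — cumulative fraction after k components = (λ_1 + ... + λ_k) / Σ λ:
  k = 1: 34/80 = 0.425
  k = 2: (34 + 24)/80 = 58/80 = 0.725
  k = 3: (34 + 24 + 22)/80 = 80/80 = 1

Summary (fraction, with percent):

explained: PC1 0.425 (42.5%), PC2 0.3 (30%), PC3 0.275 (27.5%);  cumulative: 0.425, 0.725, 1


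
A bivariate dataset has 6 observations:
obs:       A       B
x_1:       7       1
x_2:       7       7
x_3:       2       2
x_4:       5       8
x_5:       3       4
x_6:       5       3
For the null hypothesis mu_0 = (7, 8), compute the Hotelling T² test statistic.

Step 1 — sample mean vector:
  mean(A) = (7 + 7 + 2 + 5 + 3 + 5) / 6 = 29/6 = 4.8333
  mean(B) = (1 + 7 + 2 + 8 + 4 + 3) / 6 = 25/6 = 4.1667
  x̄ = (4.8333, 4.1667),  deviation x̄ - mu_0 = (4.8333, 4.1667) - (7, 8) = (-2.1667, -3.8333).

Step 2 — sample covariance matrix, S[i,j] = (1/(n-1)) · Σ_k (x_{k,i} - mean_i) · (x_{k,j} - mean_j), divisor n-1 = 5:
  S[A,A] = ((2.1667)·(2.1667) + (2.1667)·(2.1667) + (-2.8333)·(-2.8333) + (0.1667)·(0.1667) + (-1.8333)·(-1.8333) + (0.1667)·(0.1667)) / 5 = 20.8333/5 = 4.1667
  S[A,B] = ((2.1667)·(-3.1667) + (2.1667)·(2.8333) + (-2.8333)·(-2.1667) + (0.1667)·(3.8333) + (-1.8333)·(-0.1667) + (0.1667)·(-1.1667)) / 5 = 6.1667/5 = 1.2333
  S[B,B] = ((-3.1667)·(-3.1667) + (2.8333)·(2.8333) + (-2.1667)·(-2.1667) + (3.8333)·(3.8333) + (-0.1667)·(-0.1667) + (-1.1667)·(-1.1667)) / 5 = 38.8333/5 = 7.7667
  S = [[4.1667, 1.2333],
 [1.2333, 7.7667]].

Step 3 — invert S. det(S) = 4.1667·7.7667 - (1.2333)² = 30.84.
  S^{-1} = (1/det) · [[d, -b], [-b, a]] = [[0.2518, -0.04],
 [-0.04, 0.1351]].

Step 4 — quadratic form (x̄ - mu_0)^T · S^{-1} · (x̄ - mu_0):
  S^{-1} · (x̄ - mu_0) = (-0.3923, -0.4313),
  (x̄ - mu_0)^T · [...] = (-2.1667)·(-0.3923) + (-3.8333)·(-0.4313) = 2.5032.

Step 5 — scale by n: T² = 6 · 2.5032 = 15.0195.

T² ≈ 15.0195


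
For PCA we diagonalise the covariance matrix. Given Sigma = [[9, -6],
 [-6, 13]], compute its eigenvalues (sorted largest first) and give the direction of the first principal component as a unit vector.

Step 1 — characteristic polynomial of 2×2 Sigma:
  det(Sigma - λI) = λ² - trace · λ + det = 0.
  trace = 9 + 13 = 22, det = 9·13 - (-6)² = 81.
Step 2 — discriminant:
  Δ = trace² - 4·det = 484 - 324 = 160.
Step 3 — eigenvalues:
  λ = (trace ± √Δ)/2 = (22 ± 12.6491)/2,
  λ_1 = 17.3246,  λ_2 = 4.6754.

Step 4 — unit eigenvector for λ_1: solve (Sigma - λ_1 I)v = 0. First row:
  (9 - 17.3246)·v_x + (-6)·v_y = 0, i.e. (-8.3246)·v_x + (-6)·v_y = 0,
  so v ∝ (b, λ_1 - a) = (-6, 8.3246); multiply by -1 so the first entry is positive: u = (6, -8.3246).
  ||u|| = √((6)² + (-8.3246)²) = √(105.2982) ≈ 10.2615,
  v_1 = u/||u|| ≈ (0.5847, -0.8112) (||v_1|| = 1).

λ_1 = 17.3246,  λ_2 = 4.6754;  v_1 ≈ (0.5847, -0.8112)


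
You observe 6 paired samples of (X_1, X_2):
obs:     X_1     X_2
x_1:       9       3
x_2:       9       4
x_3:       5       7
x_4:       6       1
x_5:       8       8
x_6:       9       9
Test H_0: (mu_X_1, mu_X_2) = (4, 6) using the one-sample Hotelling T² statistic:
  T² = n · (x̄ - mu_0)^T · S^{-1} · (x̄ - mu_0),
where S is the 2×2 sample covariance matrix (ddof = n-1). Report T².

Step 1 — sample mean vector:
  mean(X_1) = (9 + 9 + 5 + 6 + 8 + 9) / 6 = 46/6 = 7.6667
  mean(X_2) = (3 + 4 + 7 + 1 + 8 + 9) / 6 = 32/6 = 5.3333
  x̄ = (7.6667, 5.3333),  deviation x̄ - mu_0 = (7.6667, 5.3333) - (4, 6) = (3.6667, -0.6667).

Step 2 — sample covariance matrix, S[i,j] = (1/(n-1)) · Σ_k (x_{k,i} - mean_i) · (x_{k,j} - mean_j), divisor n-1 = 5:
  S[X_1,X_1] = ((1.3333)·(1.3333) + (1.3333)·(1.3333) + (-2.6667)·(-2.6667) + (-1.6667)·(-1.6667) + (0.3333)·(0.3333) + (1.3333)·(1.3333)) / 5 = 15.3333/5 = 3.0667
  S[X_1,X_2] = ((1.3333)·(-2.3333) + (1.3333)·(-1.3333) + (-2.6667)·(1.6667) + (-1.6667)·(-4.3333) + (0.3333)·(2.6667) + (1.3333)·(3.6667)) / 5 = 3.6667/5 = 0.7333
  S[X_2,X_2] = ((-2.3333)·(-2.3333) + (-1.3333)·(-1.3333) + (1.6667)·(1.6667) + (-4.3333)·(-4.3333) + (2.6667)·(2.6667) + (3.6667)·(3.6667)) / 5 = 49.3333/5 = 9.8667
  S = [[3.0667, 0.7333],
 [0.7333, 9.8667]].

Step 3 — invert S. det(S) = 3.0667·9.8667 - (0.7333)² = 29.72.
  S^{-1} = (1/det) · [[d, -b], [-b, a]] = [[0.332, -0.0247],
 [-0.0247, 0.1032]].

Step 4 — quadratic form (x̄ - mu_0)^T · S^{-1} · (x̄ - mu_0):
  S^{-1} · (x̄ - mu_0) = (1.2337, -0.1593),
  (x̄ - mu_0)^T · [...] = (3.6667)·(1.2337) + (-0.6667)·(-0.1593) = 4.6299.

Step 5 — scale by n: T² = 6 · 4.6299 = 27.7793.

T² ≈ 27.7793


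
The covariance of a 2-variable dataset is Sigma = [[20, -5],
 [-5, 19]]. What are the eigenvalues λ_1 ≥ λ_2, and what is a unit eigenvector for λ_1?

Step 1 — characteristic polynomial of 2×2 Sigma:
  det(Sigma - λI) = λ² - trace · λ + det = 0.
  trace = 20 + 19 = 39, det = 20·19 - (-5)² = 355.
Step 2 — discriminant:
  Δ = trace² - 4·det = 1521 - 1420 = 101.
Step 3 — eigenvalues:
  λ = (trace ± √Δ)/2 = (39 ± 10.0499)/2,
  λ_1 = 24.5249,  λ_2 = 14.4751.

Step 4 — unit eigenvector for λ_1: solve (Sigma - λ_1 I)v = 0. First row:
  (20 - 24.5249)·v_x + (-5)·v_y = 0, i.e. (-4.5249)·v_x + (-5)·v_y = 0,
  so v ∝ (b, λ_1 - a) = (-5, 4.5249); multiply by -1 so the first entry is positive: u = (5, -4.5249).
  ||u|| = √((5)² + (-4.5249)²) = √(45.4751) ≈ 6.7435,
  v_1 = u/||u|| ≈ (0.7415, -0.671) (||v_1|| = 1).

λ_1 = 24.5249,  λ_2 = 14.4751;  v_1 ≈ (0.7415, -0.671)


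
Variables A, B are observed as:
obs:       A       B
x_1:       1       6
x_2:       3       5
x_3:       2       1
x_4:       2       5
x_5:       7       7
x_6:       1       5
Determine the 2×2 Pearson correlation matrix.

Step 1 — column means:
  mean(A) = (1 + 3 + 2 + 2 + 7 + 1) / 6 = 16/6 = 2.6667
  mean(B) = (6 + 5 + 1 + 5 + 7 + 5) / 6 = 29/6 = 4.8333

Step 2 — sample variances and covariances s[i,j] = (1/(n-1)) · Σ_k (x_{k,i} - mean_i) · (x_{k,j} - mean_j), with n-1 = 5:
  s[A,A] = ((-1.6667)·(-1.6667) + (0.3333)·(0.3333) + (-0.6667)·(-0.6667) + (-0.6667)·(-0.6667) + (4.3333)·(4.3333) + (-1.6667)·(-1.6667)) / 5 = 25.3333/5 = 5.0667
  s[A,B] = ((-1.6667)·(1.1667) + (0.3333)·(0.1667) + (-0.6667)·(-3.8333) + (-0.6667)·(0.1667) + (4.3333)·(2.1667) + (-1.6667)·(0.1667)) / 5 = 9.6667/5 = 1.9333
  s[B,B] = ((1.1667)·(1.1667) + (0.1667)·(0.1667) + (-3.8333)·(-3.8333) + (0.1667)·(0.1667) + (2.1667)·(2.1667) + (0.1667)·(0.1667)) / 5 = 20.8333/5 = 4.1667
  Sample standard deviations s_i = √(s[i,i]):
  s(A) = √(5.0667) = 2.2509
  s(B) = √(4.1667) = 2.0412

Step 3 — r_{ij} = s_{ij} / (s_i · s_j):
  r[A,A] = 1 (diagonal).
  r[A,B] = 1.9333 / (2.2509 · 2.0412) = 1.9333 / 4.5947 = 0.4208
  r[B,B] = 1 (diagonal).

R is symmetric with unit diagonal. Assembling:

R = [[1, 0.4208],
 [0.4208, 1]]


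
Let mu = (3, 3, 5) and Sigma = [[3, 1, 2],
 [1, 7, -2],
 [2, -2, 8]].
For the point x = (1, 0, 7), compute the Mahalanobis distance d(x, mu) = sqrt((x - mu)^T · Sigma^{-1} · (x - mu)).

Step 1 — centre the observation: (x - mu) = (-2, -3, 2).

Step 2 — invert Sigma (cofactor / det for 3×3, or solve directly):
  Sigma^{-1} = [[0.4643, -0.1071, -0.1429],
 [-0.1071, 0.1786, 0.0714],
 [-0.1429, 0.0714, 0.1786]].

Step 3 — form the quadratic (x - mu)^T · Sigma^{-1} · (x - mu):
  Sigma^{-1} · (x - mu) = (-0.8929, -0.1786, 0.4286).
  (x - mu)^T · [Sigma^{-1} · (x - mu)] = (-2)·(-0.8929) + (-3)·(-0.1786) + (2)·(0.4286) = 3.1786.

Step 4 — take square root: d = √(3.1786) ≈ 1.7829.

d(x, mu) = √(3.1786) ≈ 1.7829


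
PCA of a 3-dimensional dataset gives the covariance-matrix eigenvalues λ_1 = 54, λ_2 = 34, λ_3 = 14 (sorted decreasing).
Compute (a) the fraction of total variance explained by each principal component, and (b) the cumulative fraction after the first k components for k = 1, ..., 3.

Step 1 — total variance = trace(Sigma) = Σ λ_i = 54 + 34 + 14 = 102.

Step 2 — fraction explained by component i = λ_i / Σ λ:
  PC1: 54/102 = 0.5294
  PC2: 34/102 = 0.3333
  PC3: 14/102 = 0.1373

Step 3 — cumulative fraction after k components = (λ_1 + ... + λ_k) / Σ λ:
  k = 1: 54/102 = 0.5294
  k = 2: (54 + 34)/102 = 88/102 = 0.8627
  k = 3: (54 + 34 + 14)/102 = 102/102 = 1

Summary (fraction, with percent):

explained: PC1 0.5294 (52.94%), PC2 0.3333 (33.33%), PC3 0.1373 (13.73%);  cumulative: 0.5294, 0.8627, 1


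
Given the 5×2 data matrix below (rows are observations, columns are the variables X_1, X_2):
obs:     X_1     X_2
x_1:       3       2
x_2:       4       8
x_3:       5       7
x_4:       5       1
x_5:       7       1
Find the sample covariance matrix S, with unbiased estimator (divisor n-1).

Step 1 — column means:
  mean(X_1) = (3 + 4 + 5 + 5 + 7) / 5 = 24/5 = 4.8
  mean(X_2) = (2 + 8 + 7 + 1 + 1) / 5 = 19/5 = 3.8

Step 2 — sample covariance S[i,j] = (1/(n-1)) · Σ_k (x_{k,i} - mean_i) · (x_{k,j} - mean_j), with n-1 = 4.
  S[X_1,X_1] = ((-1.8)·(-1.8) + (-0.8)·(-0.8) + (0.2)·(0.2) + (0.2)·(0.2) + (2.2)·(2.2)) / 4 = 8.8/4 = 2.2
  S[X_1,X_2] = ((-1.8)·(-1.8) + (-0.8)·(4.2) + (0.2)·(3.2) + (0.2)·(-2.8) + (2.2)·(-2.8)) / 4 = -6.2/4 = -1.55
  S[X_2,X_2] = ((-1.8)·(-1.8) + (4.2)·(4.2) + (3.2)·(3.2) + (-2.8)·(-2.8) + (-2.8)·(-2.8)) / 4 = 46.8/4 = 11.7

S is symmetric (S[j,i] = S[i,j]). Assembling:

S = [[2.2, -1.55],
 [-1.55, 11.7]]


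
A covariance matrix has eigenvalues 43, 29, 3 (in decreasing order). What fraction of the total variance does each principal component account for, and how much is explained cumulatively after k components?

Step 1 — total variance = trace(Sigma) = Σ λ_i = 43 + 29 + 3 = 75.

Step 2 — fraction explained by component i = λ_i / Σ λ:
  PC1: 43/75 = 0.5733
  PC2: 29/75 = 0.3867
  PC3: 3/75 = 0.04

Step 3 — cumulative fraction after k components = (λ_1 + ... + λ_k) / Σ λ:
  k = 1: 43/75 = 0.5733
  k = 2: (43 + 29)/75 = 72/75 = 0.96
  k = 3: (43 + 29 + 3)/75 = 75/75 = 1

Summary (fraction, with percent):

explained: PC1 0.5733 (57.33%), PC2 0.3867 (38.67%), PC3 0.04 (4%);  cumulative: 0.5733, 0.96, 1


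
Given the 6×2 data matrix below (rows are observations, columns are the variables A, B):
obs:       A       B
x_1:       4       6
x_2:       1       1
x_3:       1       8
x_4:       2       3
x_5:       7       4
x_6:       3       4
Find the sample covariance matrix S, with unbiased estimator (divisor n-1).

Step 1 — column means:
  mean(A) = (4 + 1 + 1 + 2 + 7 + 3) / 6 = 18/6 = 3
  mean(B) = (6 + 1 + 8 + 3 + 4 + 4) / 6 = 26/6 = 4.3333

Step 2 — sample covariance S[i,j] = (1/(n-1)) · Σ_k (x_{k,i} - mean_i) · (x_{k,j} - mean_j), with n-1 = 5.
  S[A,A] = ((1)·(1) + (-2)·(-2) + (-2)·(-2) + (-1)·(-1) + (4)·(4) + (0)·(0)) / 5 = 26/5 = 5.2
  S[A,B] = ((1)·(1.6667) + (-2)·(-3.3333) + (-2)·(3.6667) + (-1)·(-1.3333) + (4)·(-0.3333) + (0)·(-0.3333)) / 5 = 1/5 = 0.2
  S[B,B] = ((1.6667)·(1.6667) + (-3.3333)·(-3.3333) + (3.6667)·(3.6667) + (-1.3333)·(-1.3333) + (-0.3333)·(-0.3333) + (-0.3333)·(-0.3333)) / 5 = 29.3333/5 = 5.8667

S is symmetric (S[j,i] = S[i,j]). Assembling:

S = [[5.2, 0.2],
 [0.2, 5.8667]]


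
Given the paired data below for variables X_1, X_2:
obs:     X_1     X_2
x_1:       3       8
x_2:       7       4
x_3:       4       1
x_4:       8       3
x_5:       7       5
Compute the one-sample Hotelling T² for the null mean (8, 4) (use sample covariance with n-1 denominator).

Step 1 — sample mean vector:
  mean(X_1) = (3 + 7 + 4 + 8 + 7) / 5 = 29/5 = 5.8
  mean(X_2) = (8 + 4 + 1 + 3 + 5) / 5 = 21/5 = 4.2
  x̄ = (5.8, 4.2),  deviation x̄ - mu_0 = (5.8, 4.2) - (8, 4) = (-2.2, 0.2).

Step 2 — sample covariance matrix, S[i,j] = (1/(n-1)) · Σ_k (x_{k,i} - mean_i) · (x_{k,j} - mean_j), divisor n-1 = 4:
  S[X_1,X_1] = ((-2.8)·(-2.8) + (1.2)·(1.2) + (-1.8)·(-1.8) + (2.2)·(2.2) + (1.2)·(1.2)) / 4 = 18.8/4 = 4.7
  S[X_1,X_2] = ((-2.8)·(3.8) + (1.2)·(-0.2) + (-1.8)·(-3.2) + (2.2)·(-1.2) + (1.2)·(0.8)) / 4 = -6.8/4 = -1.7
  S[X_2,X_2] = ((3.8)·(3.8) + (-0.2)·(-0.2) + (-3.2)·(-3.2) + (-1.2)·(-1.2) + (0.8)·(0.8)) / 4 = 26.8/4 = 6.7
  S = [[4.7, -1.7],
 [-1.7, 6.7]].

Step 3 — invert S. det(S) = 4.7·6.7 - (-1.7)² = 28.6.
  S^{-1} = (1/det) · [[d, -b], [-b, a]] = [[0.2343, 0.0594],
 [0.0594, 0.1643]].

Step 4 — quadratic form (x̄ - mu_0)^T · S^{-1} · (x̄ - mu_0):
  S^{-1} · (x̄ - mu_0) = (-0.5035, -0.0979),
  (x̄ - mu_0)^T · [...] = (-2.2)·(-0.5035) + (0.2)·(-0.0979) = 1.0881.

Step 5 — scale by n: T² = 5 · 1.0881 = 5.4406.

T² ≈ 5.4406


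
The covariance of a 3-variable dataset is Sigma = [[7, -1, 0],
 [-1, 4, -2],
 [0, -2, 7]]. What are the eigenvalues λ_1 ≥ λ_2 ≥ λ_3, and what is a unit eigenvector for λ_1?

Step 1 — characteristic polynomial p(λ) = det(λI - Sigma) = λ³ - tr·λ² + c_1·λ - det, where tr = trace, c_1 = sum of the principal 2×2 minors, det = det(Sigma):
  tr = 7 + 4 + 7 = 18,
  c_1 = (7·4 - (-1)²) + (7·7 - (0)²) + (4·7 - (-2)²) = 27 + 49 + 24 = 100,
  det = 7·(4·7 - (-2)²) - (-1)·((-1)·7 - (-2)·(0)) + (0)·((-1)·(-2) - 4·(0)) = 7·(24) - (-1)·(-7) + (0)·(2) = 161.
  So p(λ) = λ³ - 18λ² + 100λ - 161.
Step 2 — look for an integer root (rational root theorem: any rational root is an integer divisor of 161). Testing λ = 7:
  p(7) = 343 - 882 + 700 - 161 = 0  ✓
  Dividing out (λ - 7): p(λ) = (λ - 7)(λ² - 11λ + 23).
Step 3 — remaining eigenvalues from the quadratic λ² - 11λ + 23 = 0:
  Δ = 11² - 4·23 = 121 - 92 = 29,  λ = (11 ± √29)/2 = (11 ± 5.3852)/2 ≈ 8.1926 or 2.8074.
  Sorted: λ_1 = 8.1926,  λ_2 = 7,  λ_3 = 2.8074  (check: sum = 18 = tr ✓).

Step 4 — unit eigenvector for λ_1 ≈ 8.1926: v spans the null space of (Sigma - λ_1 I), whose rows are
  r_1 = (-1.1926, -1, 0),  r_2 = (-1, -4.1926, -2),  r_3 = (0, -2, -1.1926).
  v is orthogonal to every row, so take v ∝ r_1 × r_2 = ((-1)·(-2) - (0)·(-4.1926), (0)·(-1) - (-1.1926)·(-2), (-1.1926)·(-4.1926) - (-1)·(-1)) ≈ (2, -2.3852, 4).
  Let u = (2, -2.3852, 4).
  ||u|| = √((2)² + (-2.3852)² + (4)²) = √(25.689) ≈ 5.0684,  v_1 = u/||u|| ≈ (0.3946, -0.4706, 0.7892) (||v_1|| = 1).

λ_1 = 8.1926,  λ_2 = 7,  λ_3 = 2.8074;  v_1 ≈ (0.3946, -0.4706, 0.7892)


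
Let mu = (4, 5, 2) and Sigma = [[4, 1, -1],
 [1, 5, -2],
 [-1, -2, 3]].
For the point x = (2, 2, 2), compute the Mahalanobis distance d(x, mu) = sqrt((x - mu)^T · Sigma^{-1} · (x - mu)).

Step 1 — centre the observation: (x - mu) = (-2, -3, 0).

Step 2 — invert Sigma (cofactor / det for 3×3, or solve directly):
  Sigma^{-1} = [[0.275, -0.025, 0.075],
 [-0.025, 0.275, 0.175],
 [0.075, 0.175, 0.475]].

Step 3 — form the quadratic (x - mu)^T · Sigma^{-1} · (x - mu):
  Sigma^{-1} · (x - mu) = (-0.475, -0.775, -0.675).
  (x - mu)^T · [Sigma^{-1} · (x - mu)] = (-2)·(-0.475) + (-3)·(-0.775) + (0)·(-0.675) = 3.275.

Step 4 — take square root: d = √(3.275) ≈ 1.8097.

d(x, mu) = √(3.275) ≈ 1.8097


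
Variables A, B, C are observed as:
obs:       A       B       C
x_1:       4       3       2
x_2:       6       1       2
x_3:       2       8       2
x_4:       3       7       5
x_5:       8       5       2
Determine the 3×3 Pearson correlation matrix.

Step 1 — column means:
  mean(A) = (4 + 6 + 2 + 3 + 8) / 5 = 23/5 = 4.6
  mean(B) = (3 + 1 + 8 + 7 + 5) / 5 = 24/5 = 4.8
  mean(C) = (2 + 2 + 2 + 5 + 2) / 5 = 13/5 = 2.6

Step 2 — sample variances and covariances s[i,j] = (1/(n-1)) · Σ_k (x_{k,i} - mean_i) · (x_{k,j} - mean_j), with n-1 = 4:
  s[A,A] = ((-0.6)·(-0.6) + (1.4)·(1.4) + (-2.6)·(-2.6) + (-1.6)·(-1.6) + (3.4)·(3.4)) / 4 = 23.2/4 = 5.8
  s[A,B] = ((-0.6)·(-1.8) + (1.4)·(-3.8) + (-2.6)·(3.2) + (-1.6)·(2.2) + (3.4)·(0.2)) / 4 = -15.4/4 = -3.85
  s[A,C] = ((-0.6)·(-0.6) + (1.4)·(-0.6) + (-2.6)·(-0.6) + (-1.6)·(2.4) + (3.4)·(-0.6)) / 4 = -4.8/4 = -1.2
  s[B,B] = ((-1.8)·(-1.8) + (-3.8)·(-3.8) + (3.2)·(3.2) + (2.2)·(2.2) + (0.2)·(0.2)) / 4 = 32.8/4 = 8.2
  s[B,C] = ((-1.8)·(-0.6) + (-3.8)·(-0.6) + (3.2)·(-0.6) + (2.2)·(2.4) + (0.2)·(-0.6)) / 4 = 6.6/4 = 1.65
  s[C,C] = ((-0.6)·(-0.6) + (-0.6)·(-0.6) + (-0.6)·(-0.6) + (2.4)·(2.4) + (-0.6)·(-0.6)) / 4 = 7.2/4 = 1.8
  Sample standard deviations s_i = √(s[i,i]):
  s(A) = √(5.8) = 2.4083
  s(B) = √(8.2) = 2.8636
  s(C) = √(1.8) = 1.3416

Step 3 — r_{ij} = s_{ij} / (s_i · s_j):
  r[A,A] = 1 (diagonal).
  r[A,B] = -3.85 / (2.4083 · 2.8636) = -3.85 / 6.8964 = -0.5583
  r[A,C] = -1.2 / (2.4083 · 1.3416) = -1.2 / 3.2311 = -0.3714
  r[B,B] = 1 (diagonal).
  r[B,C] = 1.65 / (2.8636 · 1.3416) = 1.65 / 3.8419 = 0.4295
  r[C,C] = 1 (diagonal).

R is symmetric with unit diagonal. Assembling:

R = [[1, -0.5583, -0.3714],
 [-0.5583, 1, 0.4295],
 [-0.3714, 0.4295, 1]]


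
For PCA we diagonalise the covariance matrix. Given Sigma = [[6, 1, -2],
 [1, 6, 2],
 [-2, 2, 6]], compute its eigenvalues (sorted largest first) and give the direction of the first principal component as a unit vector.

Step 1 — characteristic polynomial p(λ) = det(λI - Sigma) = λ³ - tr·λ² + c_1·λ - det, where tr = trace, c_1 = sum of the principal 2×2 minors, det = det(Sigma):
  tr = 6 + 6 + 6 = 18,
  c_1 = (6·6 - (1)²) + (6·6 - (-2)²) + (6·6 - (2)²) = 35 + 32 + 32 = 99,
  det = 6·(6·6 - (2)²) - (1)·((1)·6 - (2)·(-2)) + (-2)·((1)·(2) - 6·(-2)) = 6·(32) - (1)·(10) + (-2)·(14) = 154.
  So p(λ) = λ³ - 18λ² + 99λ - 154.
Step 2 — look for an integer root (rational root theorem: any rational root is an integer divisor of 154). Testing λ = 7:
  p(7) = 343 - 882 + 693 - 154 = 0  ✓
  Dividing out (λ - 7): p(λ) = (λ - 7)(λ² - 11λ + 22).
Step 3 — remaining eigenvalues from the quadratic λ² - 11λ + 22 = 0:
  Δ = 11² - 4·22 = 121 - 88 = 33,  λ = (11 ± √33)/2 = (11 ± 5.7446)/2 ≈ 8.3723 or 2.6277.
  Sorted: λ_1 = 8.3723,  λ_2 = 7,  λ_3 = 2.6277  (check: sum = 18 = tr ✓).

Step 4 — unit eigenvector for λ_1 ≈ 8.3723: v spans the null space of (Sigma - λ_1 I), whose rows are
  r_1 = (-2.3723, 1, -2),  r_2 = (1, -2.3723, 2),  r_3 = (-2, 2, -2.3723).
  v is orthogonal to every row, so take v ∝ r_1 × r_2 = ((1)·(2) - (-2)·(-2.3723), (-2)·(1) - (-2.3723)·(2), (-2.3723)·(-2.3723) - (1)·(1)) ≈ (-2.7446, 2.7446, 4.6277).
  Rescale (multiply by -1 so the first nonzero entry is positive): u = (2.7446, -2.7446, -4.6277).
  ||u|| = √((2.7446)² + (-2.7446)² + (-4.6277)²) = √(36.481) ≈ 6.04,  v_1 = u/||u|| ≈ (0.4544, -0.4544, -0.7662) (||v_1|| = 1).

λ_1 = 8.3723,  λ_2 = 7,  λ_3 = 2.6277;  v_1 ≈ (0.4544, -0.4544, -0.7662)


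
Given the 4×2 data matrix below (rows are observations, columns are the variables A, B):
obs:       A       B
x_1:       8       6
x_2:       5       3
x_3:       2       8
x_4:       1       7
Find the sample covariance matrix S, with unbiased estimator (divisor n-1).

Step 1 — column means:
  mean(A) = (8 + 5 + 2 + 1) / 4 = 16/4 = 4
  mean(B) = (6 + 3 + 8 + 7) / 4 = 24/4 = 6

Step 2 — sample covariance S[i,j] = (1/(n-1)) · Σ_k (x_{k,i} - mean_i) · (x_{k,j} - mean_j), with n-1 = 3.
  S[A,A] = ((4)·(4) + (1)·(1) + (-2)·(-2) + (-3)·(-3)) / 3 = 30/3 = 10
  S[A,B] = ((4)·(0) + (1)·(-3) + (-2)·(2) + (-3)·(1)) / 3 = -10/3 = -3.3333
  S[B,B] = ((0)·(0) + (-3)·(-3) + (2)·(2) + (1)·(1)) / 3 = 14/3 = 4.6667

S is symmetric (S[j,i] = S[i,j]). Assembling:

S = [[10, -3.3333],
 [-3.3333, 4.6667]]


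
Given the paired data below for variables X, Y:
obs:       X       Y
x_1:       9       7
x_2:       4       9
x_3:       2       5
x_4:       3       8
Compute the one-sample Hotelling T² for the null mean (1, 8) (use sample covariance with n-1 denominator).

Step 1 — sample mean vector:
  mean(X) = (9 + 4 + 2 + 3) / 4 = 18/4 = 4.5
  mean(Y) = (7 + 9 + 5 + 8) / 4 = 29/4 = 7.25
  x̄ = (4.5, 7.25),  deviation x̄ - mu_0 = (4.5, 7.25) - (1, 8) = (3.5, -0.75).

Step 2 — sample covariance matrix, S[i,j] = (1/(n-1)) · Σ_k (x_{k,i} - mean_i) · (x_{k,j} - mean_j), divisor n-1 = 3:
  S[X,X] = ((4.5)·(4.5) + (-0.5)·(-0.5) + (-2.5)·(-2.5) + (-1.5)·(-1.5)) / 3 = 29/3 = 9.6667
  S[X,Y] = ((4.5)·(-0.25) + (-0.5)·(1.75) + (-2.5)·(-2.25) + (-1.5)·(0.75)) / 3 = 2.5/3 = 0.8333
  S[Y,Y] = ((-0.25)·(-0.25) + (1.75)·(1.75) + (-2.25)·(-2.25) + (0.75)·(0.75)) / 3 = 8.75/3 = 2.9167
  S = [[9.6667, 0.8333],
 [0.8333, 2.9167]].

Step 3 — invert S. det(S) = 9.6667·2.9167 - (0.8333)² = 27.5.
  S^{-1} = (1/det) · [[d, -b], [-b, a]] = [[0.1061, -0.0303],
 [-0.0303, 0.3515]].

Step 4 — quadratic form (x̄ - mu_0)^T · S^{-1} · (x̄ - mu_0):
  S^{-1} · (x̄ - mu_0) = (0.3939, -0.3697),
  (x̄ - mu_0)^T · [...] = (3.5)·(0.3939) + (-0.75)·(-0.3697) = 1.6561.

Step 5 — scale by n: T² = 4 · 1.6561 = 6.6242.

T² ≈ 6.6242


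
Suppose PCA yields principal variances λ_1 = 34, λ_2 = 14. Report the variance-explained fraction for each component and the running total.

Step 1 — total variance = trace(Sigma) = Σ λ_i = 34 + 14 = 48.

Step 2 — fraction explained by component i = λ_i / Σ λ:
  PC1: 34/48 = 0.7083
  PC2: 14/48 = 0.2917

Step 3 — cumulative fraction after k components = (λ_1 + ... + λ_k) / Σ λ:
  k = 1: 34/48 = 0.7083
  k = 2: (34 + 14)/48 = 48/48 = 1

Summary (fraction, with percent):

explained: PC1 0.7083 (70.83%), PC2 0.2917 (29.17%);  cumulative: 0.7083, 1


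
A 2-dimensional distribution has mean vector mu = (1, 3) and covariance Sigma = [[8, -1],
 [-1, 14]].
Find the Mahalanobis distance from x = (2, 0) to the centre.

Step 1 — centre the observation: (x - mu) = (1, -3).

Step 2 — invert Sigma. det(Sigma) = 8·14 - (-1)² = 111.
  Sigma^{-1} = (1/det) · [[d, -b], [-b, a]] = [[0.1261, 0.009],
 [0.009, 0.0721]].

Step 3 — form the quadratic (x - mu)^T · Sigma^{-1} · (x - mu):
  Sigma^{-1} · (x - mu) = (0.0991, -0.2072).
  (x - mu)^T · [Sigma^{-1} · (x - mu)] = (1)·(0.0991) + (-3)·(-0.2072) = 0.7207.

Step 4 — take square root: d = √(0.7207) ≈ 0.849.

d(x, mu) = √(0.7207) ≈ 0.849


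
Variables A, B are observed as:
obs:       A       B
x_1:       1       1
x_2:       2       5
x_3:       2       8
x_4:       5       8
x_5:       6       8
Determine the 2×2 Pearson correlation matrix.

Step 1 — column means:
  mean(A) = (1 + 2 + 2 + 5 + 6) / 5 = 16/5 = 3.2
  mean(B) = (1 + 5 + 8 + 8 + 8) / 5 = 30/5 = 6

Step 2 — sample variances and covariances s[i,j] = (1/(n-1)) · Σ_k (x_{k,i} - mean_i) · (x_{k,j} - mean_j), with n-1 = 4:
  s[A,A] = ((-2.2)·(-2.2) + (-1.2)·(-1.2) + (-1.2)·(-1.2) + (1.8)·(1.8) + (2.8)·(2.8)) / 4 = 18.8/4 = 4.7
  s[A,B] = ((-2.2)·(-5) + (-1.2)·(-1) + (-1.2)·(2) + (1.8)·(2) + (2.8)·(2)) / 4 = 19/4 = 4.75
  s[B,B] = ((-5)·(-5) + (-1)·(-1) + (2)·(2) + (2)·(2) + (2)·(2)) / 4 = 38/4 = 9.5
  Sample standard deviations s_i = √(s[i,i]):
  s(A) = √(4.7) = 2.1679
  s(B) = √(9.5) = 3.0822

Step 3 — r_{ij} = s_{ij} / (s_i · s_j):
  r[A,A] = 1 (diagonal).
  r[A,B] = 4.75 / (2.1679 · 3.0822) = 4.75 / 6.6821 = 0.7109
  r[B,B] = 1 (diagonal).

R is symmetric with unit diagonal. Assembling:

R = [[1, 0.7109],
 [0.7109, 1]]


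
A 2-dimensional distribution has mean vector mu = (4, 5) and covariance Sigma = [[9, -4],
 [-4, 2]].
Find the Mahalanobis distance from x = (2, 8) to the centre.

Step 1 — centre the observation: (x - mu) = (-2, 3).

Step 2 — invert Sigma. det(Sigma) = 9·2 - (-4)² = 2.
  Sigma^{-1} = (1/det) · [[d, -b], [-b, a]] = [[1, 2],
 [2, 4.5]].

Step 3 — form the quadratic (x - mu)^T · Sigma^{-1} · (x - mu):
  Sigma^{-1} · (x - mu) = (4, 9.5).
  (x - mu)^T · [Sigma^{-1} · (x - mu)] = (-2)·(4) + (3)·(9.5) = 20.5.

Step 4 — take square root: d = √(20.5) ≈ 4.5277.

d(x, mu) = √(20.5) ≈ 4.5277


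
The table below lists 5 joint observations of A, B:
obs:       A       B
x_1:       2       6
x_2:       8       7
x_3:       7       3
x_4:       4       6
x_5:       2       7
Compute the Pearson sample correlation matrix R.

Step 1 — column means:
  mean(A) = (2 + 8 + 7 + 4 + 2) / 5 = 23/5 = 4.6
  mean(B) = (6 + 7 + 3 + 6 + 7) / 5 = 29/5 = 5.8

Step 2 — sample variances and covariances s[i,j] = (1/(n-1)) · Σ_k (x_{k,i} - mean_i) · (x_{k,j} - mean_j), with n-1 = 4:
  s[A,A] = ((-2.6)·(-2.6) + (3.4)·(3.4) + (2.4)·(2.4) + (-0.6)·(-0.6) + (-2.6)·(-2.6)) / 4 = 31.2/4 = 7.8
  s[A,B] = ((-2.6)·(0.2) + (3.4)·(1.2) + (2.4)·(-2.8) + (-0.6)·(0.2) + (-2.6)·(1.2)) / 4 = -6.4/4 = -1.6
  s[B,B] = ((0.2)·(0.2) + (1.2)·(1.2) + (-2.8)·(-2.8) + (0.2)·(0.2) + (1.2)·(1.2)) / 4 = 10.8/4 = 2.7
  Sample standard deviations s_i = √(s[i,i]):
  s(A) = √(7.8) = 2.7928
  s(B) = √(2.7) = 1.6432

Step 3 — r_{ij} = s_{ij} / (s_i · s_j):
  r[A,A] = 1 (diagonal).
  r[A,B] = -1.6 / (2.7928 · 1.6432) = -1.6 / 4.5891 = -0.3487
  r[B,B] = 1 (diagonal).

R is symmetric with unit diagonal. Assembling:

R = [[1, -0.3487],
 [-0.3487, 1]]


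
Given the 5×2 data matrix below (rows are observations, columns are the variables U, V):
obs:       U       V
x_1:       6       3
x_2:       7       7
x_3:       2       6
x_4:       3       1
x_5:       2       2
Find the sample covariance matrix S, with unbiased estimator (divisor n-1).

Step 1 — column means:
  mean(U) = (6 + 7 + 2 + 3 + 2) / 5 = 20/5 = 4
  mean(V) = (3 + 7 + 6 + 1 + 2) / 5 = 19/5 = 3.8

Step 2 — sample covariance S[i,j] = (1/(n-1)) · Σ_k (x_{k,i} - mean_i) · (x_{k,j} - mean_j), with n-1 = 4.
  S[U,U] = ((2)·(2) + (3)·(3) + (-2)·(-2) + (-1)·(-1) + (-2)·(-2)) / 4 = 22/4 = 5.5
  S[U,V] = ((2)·(-0.8) + (3)·(3.2) + (-2)·(2.2) + (-1)·(-2.8) + (-2)·(-1.8)) / 4 = 10/4 = 2.5
  S[V,V] = ((-0.8)·(-0.8) + (3.2)·(3.2) + (2.2)·(2.2) + (-2.8)·(-2.8) + (-1.8)·(-1.8)) / 4 = 26.8/4 = 6.7

S is symmetric (S[j,i] = S[i,j]). Assembling:

S = [[5.5, 2.5],
 [2.5, 6.7]]


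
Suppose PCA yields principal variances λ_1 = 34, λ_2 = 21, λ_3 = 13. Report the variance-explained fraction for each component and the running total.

Step 1 — total variance = trace(Sigma) = Σ λ_i = 34 + 21 + 13 = 68.

Step 2 — fraction explained by component i = λ_i / Σ λ:
  PC1: 34/68 = 0.5
  PC2: 21/68 = 0.3088
  PC3: 13/68 = 0.1912

Step 3 — cumulative fraction after k components = (λ_1 + ... + λ_k) / Σ λ:
  k = 1: 34/68 = 0.5
  k = 2: (34 + 21)/68 = 55/68 = 0.8088
  k = 3: (34 + 21 + 13)/68 = 68/68 = 1

Summary (fraction, with percent):

explained: PC1 0.5 (50%), PC2 0.3088 (30.88%), PC3 0.1912 (19.12%);  cumulative: 0.5, 0.8088, 1


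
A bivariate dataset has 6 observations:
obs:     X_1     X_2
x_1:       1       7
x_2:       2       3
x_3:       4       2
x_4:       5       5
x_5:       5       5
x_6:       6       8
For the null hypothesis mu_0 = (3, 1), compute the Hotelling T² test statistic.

Step 1 — sample mean vector:
  mean(X_1) = (1 + 2 + 4 + 5 + 5 + 6) / 6 = 23/6 = 3.8333
  mean(X_2) = (7 + 3 + 2 + 5 + 5 + 8) / 6 = 30/6 = 5
  x̄ = (3.8333, 5),  deviation x̄ - mu_0 = (3.8333, 5) - (3, 1) = (0.8333, 4).

Step 2 — sample covariance matrix, S[i,j] = (1/(n-1)) · Σ_k (x_{k,i} - mean_i) · (x_{k,j} - mean_j), divisor n-1 = 5:
  S[X_1,X_1] = ((-2.8333)·(-2.8333) + (-1.8333)·(-1.8333) + (0.1667)·(0.1667) + (1.1667)·(1.1667) + (1.1667)·(1.1667) + (2.1667)·(2.1667)) / 5 = 18.8333/5 = 3.7667
  S[X_1,X_2] = ((-2.8333)·(2) + (-1.8333)·(-2) + (0.1667)·(-3) + (1.1667)·(0) + (1.1667)·(0) + (2.1667)·(3)) / 5 = 4/5 = 0.8
  S[X_2,X_2] = ((2)·(2) + (-2)·(-2) + (-3)·(-3) + (0)·(0) + (0)·(0) + (3)·(3)) / 5 = 26/5 = 5.2
  S = [[3.7667, 0.8],
 [0.8, 5.2]].

Step 3 — invert S. det(S) = 3.7667·5.2 - (0.8)² = 18.9467.
  S^{-1} = (1/det) · [[d, -b], [-b, a]] = [[0.2745, -0.0422],
 [-0.0422, 0.1988]].

Step 4 — quadratic form (x̄ - mu_0)^T · S^{-1} · (x̄ - mu_0):
  S^{-1} · (x̄ - mu_0) = (0.0598, 0.76),
  (x̄ - mu_0)^T · [...] = (0.8333)·(0.0598) + (4)·(0.76) = 3.09.

Step 5 — scale by n: T² = 6 · 3.09 = 18.5398.

T² ≈ 18.5398


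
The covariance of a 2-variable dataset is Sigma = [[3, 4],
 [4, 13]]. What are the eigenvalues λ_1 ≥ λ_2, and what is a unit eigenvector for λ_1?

Step 1 — characteristic polynomial of 2×2 Sigma:
  det(Sigma - λI) = λ² - trace · λ + det = 0.
  trace = 3 + 13 = 16, det = 3·13 - (4)² = 23.
Step 2 — discriminant:
  Δ = trace² - 4·det = 256 - 92 = 164.
Step 3 — eigenvalues:
  λ = (trace ± √Δ)/2 = (16 ± 12.8062)/2,
  λ_1 = 14.4031,  λ_2 = 1.5969.

Step 4 — unit eigenvector for λ_1: solve (Sigma - λ_1 I)v = 0. First row:
  (3 - 14.4031)·v_x + (4)·v_y = 0, i.e. (-11.4031)·v_x + (4)·v_y = 0,
  so v ∝ (b, λ_1 - a) = (4, 11.4031) = u.
  ||u|| = √((4)² + (11.4031)²) = √(146.0312) ≈ 12.0843,
  v_1 = u/||u|| ≈ (0.331, 0.9436) (||v_1|| = 1).

λ_1 = 14.4031,  λ_2 = 1.5969;  v_1 ≈ (0.331, 0.9436)


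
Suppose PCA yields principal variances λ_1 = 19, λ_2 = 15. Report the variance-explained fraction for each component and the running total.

Step 1 — total variance = trace(Sigma) = Σ λ_i = 19 + 15 = 34.

Step 2 — fraction explained by component i = λ_i / Σ λ:
  PC1: 19/34 = 0.5588
  PC2: 15/34 = 0.4412

Step 3 — cumulative fraction after k components = (λ_1 + ... + λ_k) / Σ λ:
  k = 1: 19/34 = 0.5588
  k = 2: (19 + 15)/34 = 34/34 = 1

Summary (fraction, with percent):

explained: PC1 0.5588 (55.88%), PC2 0.4412 (44.12%);  cumulative: 0.5588, 1


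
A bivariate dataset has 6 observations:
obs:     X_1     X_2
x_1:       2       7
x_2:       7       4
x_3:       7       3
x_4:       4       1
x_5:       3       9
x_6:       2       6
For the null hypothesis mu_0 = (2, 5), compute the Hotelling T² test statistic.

Step 1 — sample mean vector:
  mean(X_1) = (2 + 7 + 7 + 4 + 3 + 2) / 6 = 25/6 = 4.1667
  mean(X_2) = (7 + 4 + 3 + 1 + 9 + 6) / 6 = 30/6 = 5
  x̄ = (4.1667, 5),  deviation x̄ - mu_0 = (4.1667, 5) - (2, 5) = (2.1667, 0).

Step 2 — sample covariance matrix, S[i,j] = (1/(n-1)) · Σ_k (x_{k,i} - mean_i) · (x_{k,j} - mean_j), divisor n-1 = 5:
  S[X_1,X_1] = ((-2.1667)·(-2.1667) + (2.8333)·(2.8333) + (2.8333)·(2.8333) + (-0.1667)·(-0.1667) + (-1.1667)·(-1.1667) + (-2.1667)·(-2.1667)) / 5 = 26.8333/5 = 5.3667
  S[X_1,X_2] = ((-2.1667)·(2) + (2.8333)·(-1) + (2.8333)·(-2) + (-0.1667)·(-4) + (-1.1667)·(4) + (-2.1667)·(1)) / 5 = -19/5 = -3.8
  S[X_2,X_2] = ((2)·(2) + (-1)·(-1) + (-2)·(-2) + (-4)·(-4) + (4)·(4) + (1)·(1)) / 5 = 42/5 = 8.4
  S = [[5.3667, -3.8],
 [-3.8, 8.4]].

Step 3 — invert S. det(S) = 5.3667·8.4 - (-3.8)² = 30.64.
  S^{-1} = (1/det) · [[d, -b], [-b, a]] = [[0.2742, 0.124],
 [0.124, 0.1752]].

Step 4 — quadratic form (x̄ - mu_0)^T · S^{-1} · (x̄ - mu_0):
  S^{-1} · (x̄ - mu_0) = (0.594, 0.2687),
  (x̄ - mu_0)^T · [...] = (2.1667)·(0.594) + (0)·(0.2687) = 1.287.

Step 5 — scale by n: T² = 6 · 1.287 = 7.7219.

T² ≈ 7.7219


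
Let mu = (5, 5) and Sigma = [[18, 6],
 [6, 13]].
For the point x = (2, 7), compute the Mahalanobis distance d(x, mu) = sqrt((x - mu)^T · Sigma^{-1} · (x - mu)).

Step 1 — centre the observation: (x - mu) = (-3, 2).

Step 2 — invert Sigma. det(Sigma) = 18·13 - (6)² = 198.
  Sigma^{-1} = (1/det) · [[d, -b], [-b, a]] = [[0.0657, -0.0303],
 [-0.0303, 0.0909]].

Step 3 — form the quadratic (x - mu)^T · Sigma^{-1} · (x - mu):
  Sigma^{-1} · (x - mu) = (-0.2576, 0.2727).
  (x - mu)^T · [Sigma^{-1} · (x - mu)] = (-3)·(-0.2576) + (2)·(0.2727) = 1.3182.

Step 4 — take square root: d = √(1.3182) ≈ 1.1481.

d(x, mu) = √(1.3182) ≈ 1.1481


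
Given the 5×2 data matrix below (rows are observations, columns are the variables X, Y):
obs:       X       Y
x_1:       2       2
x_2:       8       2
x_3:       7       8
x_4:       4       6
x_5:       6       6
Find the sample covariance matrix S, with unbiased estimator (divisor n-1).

Step 1 — column means:
  mean(X) = (2 + 8 + 7 + 4 + 6) / 5 = 27/5 = 5.4
  mean(Y) = (2 + 2 + 8 + 6 + 6) / 5 = 24/5 = 4.8

Step 2 — sample covariance S[i,j] = (1/(n-1)) · Σ_k (x_{k,i} - mean_i) · (x_{k,j} - mean_j), with n-1 = 4.
  S[X,X] = ((-3.4)·(-3.4) + (2.6)·(2.6) + (1.6)·(1.6) + (-1.4)·(-1.4) + (0.6)·(0.6)) / 4 = 23.2/4 = 5.8
  S[X,Y] = ((-3.4)·(-2.8) + (2.6)·(-2.8) + (1.6)·(3.2) + (-1.4)·(1.2) + (0.6)·(1.2)) / 4 = 6.4/4 = 1.6
  S[Y,Y] = ((-2.8)·(-2.8) + (-2.8)·(-2.8) + (3.2)·(3.2) + (1.2)·(1.2) + (1.2)·(1.2)) / 4 = 28.8/4 = 7.2

S is symmetric (S[j,i] = S[i,j]). Assembling:

S = [[5.8, 1.6],
 [1.6, 7.2]]


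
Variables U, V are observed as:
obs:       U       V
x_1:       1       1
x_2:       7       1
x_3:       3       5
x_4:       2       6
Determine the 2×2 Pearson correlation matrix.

Step 1 — column means:
  mean(U) = (1 + 7 + 3 + 2) / 4 = 13/4 = 3.25
  mean(V) = (1 + 1 + 5 + 6) / 4 = 13/4 = 3.25

Step 2 — sample variances and covariances s[i,j] = (1/(n-1)) · Σ_k (x_{k,i} - mean_i) · (x_{k,j} - mean_j), with n-1 = 3:
  s[U,U] = ((-2.25)·(-2.25) + (3.75)·(3.75) + (-0.25)·(-0.25) + (-1.25)·(-1.25)) / 3 = 20.75/3 = 6.9167
  s[U,V] = ((-2.25)·(-2.25) + (3.75)·(-2.25) + (-0.25)·(1.75) + (-1.25)·(2.75)) / 3 = -7.25/3 = -2.4167
  s[V,V] = ((-2.25)·(-2.25) + (-2.25)·(-2.25) + (1.75)·(1.75) + (2.75)·(2.75)) / 3 = 20.75/3 = 6.9167
  Sample standard deviations s_i = √(s[i,i]):
  s(U) = √(6.9167) = 2.63
  s(V) = √(6.9167) = 2.63

Step 3 — r_{ij} = s_{ij} / (s_i · s_j):
  r[U,U] = 1 (diagonal).
  r[U,V] = -2.4167 / (2.63 · 2.63) = -2.4167 / 6.9167 = -0.3494
  r[V,V] = 1 (diagonal).

R is symmetric with unit diagonal. Assembling:

R = [[1, -0.3494],
 [-0.3494, 1]]


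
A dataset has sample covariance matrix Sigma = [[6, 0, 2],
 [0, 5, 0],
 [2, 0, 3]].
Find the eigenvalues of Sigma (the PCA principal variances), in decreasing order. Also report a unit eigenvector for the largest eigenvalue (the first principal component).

Step 1 — characteristic polynomial p(λ) = det(λI - Sigma) = λ³ - tr·λ² + c_1·λ - det, where tr = trace, c_1 = sum of the principal 2×2 minors, det = det(Sigma):
  tr = 6 + 5 + 3 = 14,
  c_1 = (6·5 - (0)²) + (6·3 - (2)²) + (5·3 - (0)²) = 30 + 14 + 15 = 59,
  det = 6·(5·3 - (0)²) - (0)·((0)·3 - (0)·(2)) + (2)·((0)·(0) - 5·(2)) = 6·(15) - (0)·(0) + (2)·(-10) = 70.
  So p(λ) = λ³ - 14λ² + 59λ - 70.
Step 2 — look for an integer root (rational root theorem: any rational root is an integer divisor of 70). Testing λ = 2:
  p(2) = 8 - 56 + 118 - 70 = 0  ✓
  Dividing out (λ - 2): p(λ) = (λ - 2)(λ² - 12λ + 35).
Step 3 — remaining eigenvalues from the quadratic λ² - 12λ + 35 = 0:
  Δ = 12² - 4·35 = 144 - 140 = 4,  λ = (12 ± √4)/2 = (12 ± 2)/2 = 7 or 5.
  Sorted: λ_1 = 7,  λ_2 = 5,  λ_3 = 2  (check: sum = 14 = tr ✓).

Step 4 — unit eigenvector for λ_1 = 7: v spans the null space of (Sigma - λ_1 I), whose rows are
  r_1 = (-1, 0, 2),  r_2 = (0, -2, 0),  r_3 = (2, 0, -4).
  v is orthogonal to every row, so take v ∝ r_1 × r_2 = ((0)·(0) - (2)·(-2), (2)·(0) - (-1)·(0), (-1)·(-2) - (0)·(0)) = (4, 0, 2).
  Rescale (divide by 2): u = (2, 0, 1).
  ||u|| = √((2)² + (0)² + (1)²) = √(5) ≈ 2.2361,  v_1 = u/||u|| ≈ (0.8944, 0, 0.4472) (||v_1|| = 1).

λ_1 = 7,  λ_2 = 5,  λ_3 = 2;  v_1 ≈ (0.8944, 0, 0.4472)


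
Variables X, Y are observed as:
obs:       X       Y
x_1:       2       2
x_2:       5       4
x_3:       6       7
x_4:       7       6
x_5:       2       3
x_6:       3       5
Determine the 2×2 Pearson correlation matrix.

Step 1 — column means:
  mean(X) = (2 + 5 + 6 + 7 + 2 + 3) / 6 = 25/6 = 4.1667
  mean(Y) = (2 + 4 + 7 + 6 + 3 + 5) / 6 = 27/6 = 4.5

Step 2 — sample variances and covariances s[i,j] = (1/(n-1)) · Σ_k (x_{k,i} - mean_i) · (x_{k,j} - mean_j), with n-1 = 5:
  s[X,X] = ((-2.1667)·(-2.1667) + (0.8333)·(0.8333) + (1.8333)·(1.8333) + (2.8333)·(2.8333) + (-2.1667)·(-2.1667) + (-1.1667)·(-1.1667)) / 5 = 22.8333/5 = 4.5667
  s[X,Y] = ((-2.1667)·(-2.5) + (0.8333)·(-0.5) + (1.8333)·(2.5) + (2.8333)·(1.5) + (-2.1667)·(-1.5) + (-1.1667)·(0.5)) / 5 = 16.5/5 = 3.3
  s[Y,Y] = ((-2.5)·(-2.5) + (-0.5)·(-0.5) + (2.5)·(2.5) + (1.5)·(1.5) + (-1.5)·(-1.5) + (0.5)·(0.5)) / 5 = 17.5/5 = 3.5
  Sample standard deviations s_i = √(s[i,i]):
  s(X) = √(4.5667) = 2.137
  s(Y) = √(3.5) = 1.8708

Step 3 — r_{ij} = s_{ij} / (s_i · s_j):
  r[X,X] = 1 (diagonal).
  r[X,Y] = 3.3 / (2.137 · 1.8708) = 3.3 / 3.9979 = 0.8254
  r[Y,Y] = 1 (diagonal).

R is symmetric with unit diagonal. Assembling:

R = [[1, 0.8254],
 [0.8254, 1]]
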